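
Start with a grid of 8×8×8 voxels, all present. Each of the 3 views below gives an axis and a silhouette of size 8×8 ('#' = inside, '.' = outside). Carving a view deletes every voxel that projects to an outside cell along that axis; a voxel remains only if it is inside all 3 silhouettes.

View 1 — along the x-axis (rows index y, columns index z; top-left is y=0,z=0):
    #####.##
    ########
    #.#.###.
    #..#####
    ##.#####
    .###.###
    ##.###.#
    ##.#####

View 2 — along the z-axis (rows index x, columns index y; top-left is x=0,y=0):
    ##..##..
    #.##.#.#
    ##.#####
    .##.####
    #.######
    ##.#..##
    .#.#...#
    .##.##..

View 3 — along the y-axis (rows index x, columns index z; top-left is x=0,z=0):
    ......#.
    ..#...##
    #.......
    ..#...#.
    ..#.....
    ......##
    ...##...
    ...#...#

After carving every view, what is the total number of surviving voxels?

remaining voxels: 54

start: 8×8×8 = 512 voxels
  1. axis=0 (YZ plane), |mask|=52  ⇒  voxels=416
  2. axis=2 (XY plane), |mask|=41  ⇒  voxels=270
  3. axis=1 (XZ plane), |mask|=14  ⇒  voxels=54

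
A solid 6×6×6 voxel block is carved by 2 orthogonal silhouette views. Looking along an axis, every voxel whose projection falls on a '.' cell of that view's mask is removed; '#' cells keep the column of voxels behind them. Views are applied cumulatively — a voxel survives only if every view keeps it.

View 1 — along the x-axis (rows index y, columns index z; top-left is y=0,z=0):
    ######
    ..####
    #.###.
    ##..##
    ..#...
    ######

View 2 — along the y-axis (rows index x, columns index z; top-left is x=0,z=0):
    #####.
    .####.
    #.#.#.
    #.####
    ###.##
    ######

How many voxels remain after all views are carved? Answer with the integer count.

before carving: 216 voxels (6×6×6)
step 1: project along x, AND mask (25/36) → |grid| = 150
step 2: project along y, AND mask (28/36) → |grid| = 120

remaining voxels: 120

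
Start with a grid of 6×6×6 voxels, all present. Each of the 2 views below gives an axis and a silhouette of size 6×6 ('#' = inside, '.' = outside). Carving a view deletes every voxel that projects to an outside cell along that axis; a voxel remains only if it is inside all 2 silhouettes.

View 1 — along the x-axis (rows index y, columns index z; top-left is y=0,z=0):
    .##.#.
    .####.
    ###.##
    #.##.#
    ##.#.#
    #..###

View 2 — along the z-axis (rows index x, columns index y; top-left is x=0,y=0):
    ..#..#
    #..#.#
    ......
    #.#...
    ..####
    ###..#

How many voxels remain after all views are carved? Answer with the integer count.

|visual hull| = 61

before carving: 216 voxels (6×6×6)
V1 x: intersect with YZ mask (24 set) -- 144 left
V2 z: intersect with XY mask (15 set) -- 61 left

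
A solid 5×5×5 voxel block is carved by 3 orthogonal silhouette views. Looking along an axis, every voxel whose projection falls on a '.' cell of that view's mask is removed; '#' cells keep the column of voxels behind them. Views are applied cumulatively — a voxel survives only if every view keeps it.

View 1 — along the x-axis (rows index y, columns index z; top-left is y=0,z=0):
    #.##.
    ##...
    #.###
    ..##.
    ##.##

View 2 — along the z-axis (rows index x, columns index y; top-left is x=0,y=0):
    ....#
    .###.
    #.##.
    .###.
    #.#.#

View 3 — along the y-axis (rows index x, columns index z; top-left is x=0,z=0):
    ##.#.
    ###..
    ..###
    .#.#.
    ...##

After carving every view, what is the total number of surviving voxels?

initial block: 5^3 = 125
  1. axis=0 (YZ plane), |mask|=15  ⇒  voxels=75
  2. axis=2 (XY plane), |mask|=13  ⇒  voxels=40
  3. axis=1 (XZ plane), |mask|=13  ⇒  voxels=23

23 voxels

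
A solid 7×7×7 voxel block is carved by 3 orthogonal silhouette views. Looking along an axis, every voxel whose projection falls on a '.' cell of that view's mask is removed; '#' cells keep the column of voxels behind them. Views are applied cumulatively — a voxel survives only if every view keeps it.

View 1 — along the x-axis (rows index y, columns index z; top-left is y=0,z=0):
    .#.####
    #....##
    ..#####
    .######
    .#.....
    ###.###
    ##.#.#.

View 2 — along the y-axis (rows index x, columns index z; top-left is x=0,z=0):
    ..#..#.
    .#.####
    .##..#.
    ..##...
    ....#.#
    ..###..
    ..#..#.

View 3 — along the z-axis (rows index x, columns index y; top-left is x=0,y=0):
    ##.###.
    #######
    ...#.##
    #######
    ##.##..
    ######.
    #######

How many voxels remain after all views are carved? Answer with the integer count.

|visual hull| = 69

start: 7×7×7 = 343 voxels
  1. axis=0 (YZ plane), |mask|=30  ⇒  voxels=210
  2. axis=1 (XZ plane), |mask|=19  ⇒  voxels=83
  3. axis=2 (XY plane), |mask|=39  ⇒  voxels=69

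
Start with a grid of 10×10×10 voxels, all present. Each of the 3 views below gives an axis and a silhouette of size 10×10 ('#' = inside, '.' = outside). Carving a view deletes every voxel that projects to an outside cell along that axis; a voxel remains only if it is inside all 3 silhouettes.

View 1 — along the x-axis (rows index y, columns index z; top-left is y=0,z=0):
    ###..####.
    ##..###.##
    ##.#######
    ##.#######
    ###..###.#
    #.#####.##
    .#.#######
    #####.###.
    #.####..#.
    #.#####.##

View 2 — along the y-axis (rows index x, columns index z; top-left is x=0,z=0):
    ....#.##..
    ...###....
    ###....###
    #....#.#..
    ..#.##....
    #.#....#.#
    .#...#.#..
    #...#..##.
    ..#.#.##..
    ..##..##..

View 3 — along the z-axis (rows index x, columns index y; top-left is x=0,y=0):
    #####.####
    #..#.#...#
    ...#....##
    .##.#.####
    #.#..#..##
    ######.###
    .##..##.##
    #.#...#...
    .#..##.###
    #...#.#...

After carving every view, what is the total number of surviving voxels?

initial block: 10^3 = 1000
after view 1 [x-axis, 77 of 100 cells solid] → remaining = 770
after view 2 [y-axis, 37 of 100 cells solid] → remaining = 277
after view 3 [z-axis, 55 of 100 cells solid] → remaining = 145

|visual hull| = 145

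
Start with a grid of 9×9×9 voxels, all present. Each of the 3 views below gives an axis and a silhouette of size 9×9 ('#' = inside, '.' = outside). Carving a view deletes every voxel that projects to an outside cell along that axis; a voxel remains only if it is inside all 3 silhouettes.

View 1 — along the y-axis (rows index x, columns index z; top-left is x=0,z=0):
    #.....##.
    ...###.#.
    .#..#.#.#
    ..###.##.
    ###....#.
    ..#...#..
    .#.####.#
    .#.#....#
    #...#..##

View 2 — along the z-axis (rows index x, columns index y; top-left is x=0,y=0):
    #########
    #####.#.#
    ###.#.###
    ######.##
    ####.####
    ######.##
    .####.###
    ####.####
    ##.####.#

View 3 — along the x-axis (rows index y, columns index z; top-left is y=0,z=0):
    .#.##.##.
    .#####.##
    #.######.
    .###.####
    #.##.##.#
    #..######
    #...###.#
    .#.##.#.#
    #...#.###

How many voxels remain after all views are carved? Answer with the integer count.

voxel count = 183

initial block: 9^3 = 729
carve view 1 (along y, XZ-mask fill 35/81): 315 voxels remain
carve view 2 (along z, XY-mask fill 69/81): 265 voxels remain
carve view 3 (along x, YZ-mask fill 54/81): 183 voxels remain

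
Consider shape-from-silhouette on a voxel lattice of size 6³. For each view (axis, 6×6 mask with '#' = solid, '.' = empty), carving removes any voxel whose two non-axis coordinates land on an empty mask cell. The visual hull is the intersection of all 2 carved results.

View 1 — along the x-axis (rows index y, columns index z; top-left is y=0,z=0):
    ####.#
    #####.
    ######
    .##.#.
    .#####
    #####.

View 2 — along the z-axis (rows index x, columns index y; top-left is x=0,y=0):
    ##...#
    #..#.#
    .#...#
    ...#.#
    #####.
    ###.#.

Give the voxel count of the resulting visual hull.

start: 6×6×6 = 216 voxels
step 1: project along x, AND mask (29/36) → |grid| = 174
step 2: project along z, AND mask (19/36) → |grid| = 91

voxel count = 91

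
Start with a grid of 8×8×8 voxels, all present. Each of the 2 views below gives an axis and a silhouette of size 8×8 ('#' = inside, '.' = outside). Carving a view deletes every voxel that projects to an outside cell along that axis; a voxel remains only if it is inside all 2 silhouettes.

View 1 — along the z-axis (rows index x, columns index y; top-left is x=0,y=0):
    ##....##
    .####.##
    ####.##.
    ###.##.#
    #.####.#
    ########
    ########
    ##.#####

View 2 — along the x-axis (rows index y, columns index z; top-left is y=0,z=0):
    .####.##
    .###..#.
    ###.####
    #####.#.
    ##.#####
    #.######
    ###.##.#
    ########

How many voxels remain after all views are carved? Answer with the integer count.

before carving: 512 voxels (8×8×8)
[1] z-view keeps 51 columns → grid now 408
[2] x-view keeps 51 columns → grid now 324

|visual hull| = 324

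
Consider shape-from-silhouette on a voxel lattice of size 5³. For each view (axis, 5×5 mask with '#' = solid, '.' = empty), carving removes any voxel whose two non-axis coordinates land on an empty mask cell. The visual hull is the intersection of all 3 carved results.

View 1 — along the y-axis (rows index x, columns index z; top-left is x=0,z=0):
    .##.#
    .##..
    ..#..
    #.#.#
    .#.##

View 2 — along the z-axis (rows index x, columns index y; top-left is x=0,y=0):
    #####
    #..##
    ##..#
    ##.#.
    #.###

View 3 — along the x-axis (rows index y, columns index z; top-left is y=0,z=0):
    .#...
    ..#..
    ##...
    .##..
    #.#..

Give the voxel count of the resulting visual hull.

17 voxels

start: 5×5×5 = 125 voxels
after view 1 [y-axis, 12 of 25 cells solid] → remaining = 60
after view 2 [z-axis, 18 of 25 cells solid] → remaining = 45
after view 3 [x-axis, 8 of 25 cells solid] → remaining = 17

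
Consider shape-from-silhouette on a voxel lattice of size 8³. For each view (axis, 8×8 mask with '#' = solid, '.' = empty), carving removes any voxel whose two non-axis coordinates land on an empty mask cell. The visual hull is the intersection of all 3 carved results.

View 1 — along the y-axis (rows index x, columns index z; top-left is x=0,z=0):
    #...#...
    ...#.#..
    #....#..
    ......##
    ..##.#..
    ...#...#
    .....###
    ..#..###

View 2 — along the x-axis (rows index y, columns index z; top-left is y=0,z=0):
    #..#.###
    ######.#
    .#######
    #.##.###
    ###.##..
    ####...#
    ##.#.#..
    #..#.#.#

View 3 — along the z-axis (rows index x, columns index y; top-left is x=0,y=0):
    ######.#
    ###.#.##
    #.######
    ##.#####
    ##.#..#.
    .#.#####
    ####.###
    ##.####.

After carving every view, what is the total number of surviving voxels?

full grid |V| = 512
after view 1 [y-axis, 20 of 64 cells solid] → remaining = 160
after view 2 [x-axis, 43 of 64 cells solid] → remaining = 116
after view 3 [z-axis, 50 of 64 cells solid] → remaining = 88

remaining voxels: 88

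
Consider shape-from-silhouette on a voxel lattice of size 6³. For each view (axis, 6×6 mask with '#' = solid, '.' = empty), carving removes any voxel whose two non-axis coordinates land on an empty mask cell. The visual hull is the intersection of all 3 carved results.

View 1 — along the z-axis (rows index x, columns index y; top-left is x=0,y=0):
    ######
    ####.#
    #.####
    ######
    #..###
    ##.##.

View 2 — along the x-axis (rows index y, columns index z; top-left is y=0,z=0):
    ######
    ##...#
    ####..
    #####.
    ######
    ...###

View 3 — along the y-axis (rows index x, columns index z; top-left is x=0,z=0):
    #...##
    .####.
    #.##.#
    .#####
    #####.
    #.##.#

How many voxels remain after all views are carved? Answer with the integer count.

voxel count = 95

full grid |V| = 216
after view 1 [z-axis, 30 of 36 cells solid] → remaining = 180
after view 2 [x-axis, 27 of 36 cells solid] → remaining = 139
after view 3 [y-axis, 25 of 36 cells solid] → remaining = 95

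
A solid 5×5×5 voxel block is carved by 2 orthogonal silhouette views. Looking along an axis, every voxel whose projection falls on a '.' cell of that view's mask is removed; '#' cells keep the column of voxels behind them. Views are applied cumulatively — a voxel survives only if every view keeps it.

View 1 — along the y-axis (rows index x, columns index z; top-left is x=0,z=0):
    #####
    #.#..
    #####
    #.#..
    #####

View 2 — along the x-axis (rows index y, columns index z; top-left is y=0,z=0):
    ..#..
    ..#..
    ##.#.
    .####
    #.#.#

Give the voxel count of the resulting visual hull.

start: 5×5×5 = 125 voxels
carve view 1 (along y, XZ-mask fill 19/25): 95 voxels remain
carve view 2 (along x, YZ-mask fill 12/25): 48 voxels remain

voxel count = 48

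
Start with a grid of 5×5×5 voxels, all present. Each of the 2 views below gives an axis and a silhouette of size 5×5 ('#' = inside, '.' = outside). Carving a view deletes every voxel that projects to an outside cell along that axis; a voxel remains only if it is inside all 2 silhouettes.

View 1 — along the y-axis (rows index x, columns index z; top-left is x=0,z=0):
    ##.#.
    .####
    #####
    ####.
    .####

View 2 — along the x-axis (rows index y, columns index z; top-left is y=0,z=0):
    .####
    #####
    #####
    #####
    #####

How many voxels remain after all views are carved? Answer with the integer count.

remaining voxels: 97

start: 5×5×5 = 125 voxels
V1 y: intersect with XZ mask (20 set) -- 100 left
V2 x: intersect with YZ mask (24 set) -- 97 left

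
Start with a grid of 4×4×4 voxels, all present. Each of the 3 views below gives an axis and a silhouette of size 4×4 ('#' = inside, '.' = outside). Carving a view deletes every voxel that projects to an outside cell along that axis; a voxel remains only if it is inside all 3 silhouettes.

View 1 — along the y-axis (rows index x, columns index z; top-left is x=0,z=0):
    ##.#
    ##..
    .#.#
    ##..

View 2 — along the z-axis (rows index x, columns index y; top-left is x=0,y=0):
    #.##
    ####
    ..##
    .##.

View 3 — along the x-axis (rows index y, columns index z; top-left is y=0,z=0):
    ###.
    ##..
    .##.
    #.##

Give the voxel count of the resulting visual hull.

before carving: 64 voxels (4×4×4)
[1] y-view keeps 9 columns → grid now 36
[2] z-view keeps 11 columns → grid now 25
[3] x-view keeps 10 columns → grid now 16

16 voxels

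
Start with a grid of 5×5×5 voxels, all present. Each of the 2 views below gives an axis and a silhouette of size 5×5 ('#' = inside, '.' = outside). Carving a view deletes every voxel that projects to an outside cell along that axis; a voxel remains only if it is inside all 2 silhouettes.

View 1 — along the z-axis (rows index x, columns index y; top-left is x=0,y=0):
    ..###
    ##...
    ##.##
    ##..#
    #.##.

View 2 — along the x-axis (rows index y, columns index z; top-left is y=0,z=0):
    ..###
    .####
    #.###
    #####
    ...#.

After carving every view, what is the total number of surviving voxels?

remaining voxels: 50

full grid |V| = 125
carve view 1 (along z, XY-mask fill 15/25): 75 voxels remain
carve view 2 (along x, YZ-mask fill 17/25): 50 voxels remain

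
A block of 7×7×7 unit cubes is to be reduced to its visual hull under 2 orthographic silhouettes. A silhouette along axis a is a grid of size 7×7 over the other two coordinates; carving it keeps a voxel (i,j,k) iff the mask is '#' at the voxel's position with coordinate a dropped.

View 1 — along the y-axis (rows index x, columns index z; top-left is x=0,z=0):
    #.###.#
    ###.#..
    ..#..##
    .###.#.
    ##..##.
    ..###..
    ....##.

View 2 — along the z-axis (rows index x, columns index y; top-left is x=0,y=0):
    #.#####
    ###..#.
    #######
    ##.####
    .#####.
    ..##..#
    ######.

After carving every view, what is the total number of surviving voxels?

132 voxels

full grid |V| = 343
after view 1 [y-axis, 25 of 49 cells solid] → remaining = 175
after view 2 [z-axis, 37 of 49 cells solid] → remaining = 132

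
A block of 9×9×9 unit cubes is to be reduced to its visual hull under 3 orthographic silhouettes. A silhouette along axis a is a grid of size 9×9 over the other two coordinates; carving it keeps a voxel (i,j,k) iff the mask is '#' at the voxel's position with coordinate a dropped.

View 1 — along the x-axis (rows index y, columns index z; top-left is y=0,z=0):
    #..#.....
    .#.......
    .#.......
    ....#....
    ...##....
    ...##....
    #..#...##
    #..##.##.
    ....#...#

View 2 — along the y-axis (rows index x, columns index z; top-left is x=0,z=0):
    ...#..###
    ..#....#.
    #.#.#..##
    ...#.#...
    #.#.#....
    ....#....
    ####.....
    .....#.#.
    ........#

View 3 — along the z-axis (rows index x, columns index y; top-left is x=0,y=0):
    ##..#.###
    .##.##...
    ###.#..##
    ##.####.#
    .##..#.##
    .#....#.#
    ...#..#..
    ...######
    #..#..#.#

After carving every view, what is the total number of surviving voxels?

full grid |V| = 729
  1. axis=0 (YZ plane), |mask|=20  ⇒  voxels=180
  2. axis=1 (XZ plane), |mask|=24  ⇒  voxels=56
  3. axis=2 (XY plane), |mask|=43  ⇒  voxels=31

voxel count = 31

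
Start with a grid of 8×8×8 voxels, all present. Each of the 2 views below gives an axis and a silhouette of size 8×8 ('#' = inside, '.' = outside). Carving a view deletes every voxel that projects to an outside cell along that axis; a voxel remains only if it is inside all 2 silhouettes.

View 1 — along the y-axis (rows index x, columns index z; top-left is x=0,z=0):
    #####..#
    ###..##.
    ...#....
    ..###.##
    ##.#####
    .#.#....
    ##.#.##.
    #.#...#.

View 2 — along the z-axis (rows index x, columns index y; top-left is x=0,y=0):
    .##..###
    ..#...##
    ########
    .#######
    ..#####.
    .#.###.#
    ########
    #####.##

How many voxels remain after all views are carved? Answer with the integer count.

remaining voxels: 194

before carving: 512 voxels (8×8×8)
V1 y: intersect with XZ mask (34 set) -- 272 left
V2 z: intersect with XY mask (48 set) -- 194 left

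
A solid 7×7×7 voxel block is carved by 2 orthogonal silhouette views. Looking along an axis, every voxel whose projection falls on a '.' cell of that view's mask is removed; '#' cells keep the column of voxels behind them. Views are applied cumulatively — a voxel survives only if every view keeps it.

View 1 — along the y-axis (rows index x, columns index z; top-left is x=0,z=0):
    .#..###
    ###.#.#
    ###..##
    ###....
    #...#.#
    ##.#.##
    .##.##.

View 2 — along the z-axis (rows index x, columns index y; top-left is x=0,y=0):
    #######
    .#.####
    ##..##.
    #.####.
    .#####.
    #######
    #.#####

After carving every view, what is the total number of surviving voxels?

before carving: 343 voxels (7×7×7)
V1 y: intersect with XZ mask (29 set) -- 203 left
V2 z: intersect with XY mask (39 set) -- 162 left

voxel count = 162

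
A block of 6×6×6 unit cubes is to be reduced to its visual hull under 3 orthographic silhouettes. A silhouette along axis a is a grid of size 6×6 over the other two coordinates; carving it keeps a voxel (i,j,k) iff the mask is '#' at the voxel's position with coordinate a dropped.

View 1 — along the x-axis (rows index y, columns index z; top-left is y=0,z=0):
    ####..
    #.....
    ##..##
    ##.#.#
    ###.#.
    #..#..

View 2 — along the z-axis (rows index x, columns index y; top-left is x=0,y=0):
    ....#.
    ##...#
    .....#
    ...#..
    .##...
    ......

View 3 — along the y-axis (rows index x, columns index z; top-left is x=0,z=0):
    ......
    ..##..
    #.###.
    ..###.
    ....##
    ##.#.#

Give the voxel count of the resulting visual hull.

remaining voxels: 8

initial block: 6^3 = 216
  1. axis=0 (YZ plane), |mask|=19  ⇒  voxels=114
  2. axis=2 (XY plane), |mask|=8  ⇒  voxels=22
  3. axis=1 (XZ plane), |mask|=15  ⇒  voxels=8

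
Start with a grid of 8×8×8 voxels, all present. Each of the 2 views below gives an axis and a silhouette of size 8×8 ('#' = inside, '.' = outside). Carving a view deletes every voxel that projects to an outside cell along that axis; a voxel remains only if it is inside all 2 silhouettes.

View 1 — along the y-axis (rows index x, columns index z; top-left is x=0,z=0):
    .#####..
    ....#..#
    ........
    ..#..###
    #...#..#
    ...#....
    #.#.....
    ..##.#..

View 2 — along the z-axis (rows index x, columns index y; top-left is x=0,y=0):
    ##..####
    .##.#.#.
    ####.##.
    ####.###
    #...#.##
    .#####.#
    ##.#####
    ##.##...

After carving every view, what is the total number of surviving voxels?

start: 8×8×8 = 512 voxels
  1. axis=1 (XZ plane), |mask|=20  ⇒  voxels=160
  2. axis=2 (XY plane), |mask|=44  ⇒  voxels=110

voxel count = 110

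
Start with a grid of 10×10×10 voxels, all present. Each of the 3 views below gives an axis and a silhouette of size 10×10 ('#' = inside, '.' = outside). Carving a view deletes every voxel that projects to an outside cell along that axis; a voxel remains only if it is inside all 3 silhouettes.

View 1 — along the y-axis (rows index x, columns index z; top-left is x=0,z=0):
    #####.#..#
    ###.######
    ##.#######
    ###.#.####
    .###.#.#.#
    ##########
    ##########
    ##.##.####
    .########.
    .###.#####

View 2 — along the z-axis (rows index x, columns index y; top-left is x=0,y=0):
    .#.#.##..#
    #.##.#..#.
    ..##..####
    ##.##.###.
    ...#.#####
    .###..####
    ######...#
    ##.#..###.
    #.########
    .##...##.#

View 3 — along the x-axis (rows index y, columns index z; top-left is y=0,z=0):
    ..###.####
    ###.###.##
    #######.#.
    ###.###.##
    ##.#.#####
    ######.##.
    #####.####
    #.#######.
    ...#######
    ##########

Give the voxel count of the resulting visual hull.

|visual hull| = 429

start: 10×10×10 = 1000 voxels
step 1: project along y, AND mask (83/100) → |grid| = 830
step 2: project along z, AND mask (63/100) → |grid| = 526
step 3: project along x, AND mask (81/100) → |grid| = 429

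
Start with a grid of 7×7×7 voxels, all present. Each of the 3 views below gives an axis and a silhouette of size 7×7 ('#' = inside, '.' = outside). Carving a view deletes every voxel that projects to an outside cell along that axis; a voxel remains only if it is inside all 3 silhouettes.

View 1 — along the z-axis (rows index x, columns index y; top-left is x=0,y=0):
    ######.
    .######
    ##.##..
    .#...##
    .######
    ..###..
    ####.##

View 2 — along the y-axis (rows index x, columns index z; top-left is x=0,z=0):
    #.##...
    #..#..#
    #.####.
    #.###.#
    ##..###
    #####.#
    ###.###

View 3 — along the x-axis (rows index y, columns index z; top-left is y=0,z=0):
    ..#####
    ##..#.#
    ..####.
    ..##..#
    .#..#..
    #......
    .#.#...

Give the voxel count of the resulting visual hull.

remaining voxels: 63

initial block: 7^3 = 343
after view 1 [z-axis, 34 of 49 cells solid] → remaining = 238
after view 2 [y-axis, 33 of 49 cells solid] → remaining = 155
after view 3 [x-axis, 21 of 49 cells solid] → remaining = 63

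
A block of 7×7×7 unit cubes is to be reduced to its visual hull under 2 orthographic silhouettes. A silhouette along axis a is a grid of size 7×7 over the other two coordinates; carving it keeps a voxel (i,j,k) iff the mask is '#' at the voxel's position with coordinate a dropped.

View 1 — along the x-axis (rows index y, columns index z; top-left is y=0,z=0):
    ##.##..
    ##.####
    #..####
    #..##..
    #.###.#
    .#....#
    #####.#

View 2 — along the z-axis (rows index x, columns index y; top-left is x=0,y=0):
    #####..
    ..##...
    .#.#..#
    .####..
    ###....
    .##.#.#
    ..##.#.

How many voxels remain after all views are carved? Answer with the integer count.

before carving: 343 voxels (7×7×7)
step 1: project along x, AND mask (31/49) → |grid| = 217
step 2: project along z, AND mask (24/49) → |grid| = 112

|visual hull| = 112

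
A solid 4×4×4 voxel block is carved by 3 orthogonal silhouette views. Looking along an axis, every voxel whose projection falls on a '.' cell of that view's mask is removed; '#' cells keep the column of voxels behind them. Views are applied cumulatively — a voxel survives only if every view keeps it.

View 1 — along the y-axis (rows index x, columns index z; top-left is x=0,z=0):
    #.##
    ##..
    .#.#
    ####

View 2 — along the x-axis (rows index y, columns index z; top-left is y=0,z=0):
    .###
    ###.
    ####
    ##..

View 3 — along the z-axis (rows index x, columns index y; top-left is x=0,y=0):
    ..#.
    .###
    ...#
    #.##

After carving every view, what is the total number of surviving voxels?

before carving: 64 voxels (4×4×4)
carve view 1 (along y, XZ-mask fill 11/16): 44 voxels remain
carve view 2 (along x, YZ-mask fill 12/16): 33 voxels remain
carve view 3 (along z, XY-mask fill 8/16): 19 voxels remain

remaining voxels: 19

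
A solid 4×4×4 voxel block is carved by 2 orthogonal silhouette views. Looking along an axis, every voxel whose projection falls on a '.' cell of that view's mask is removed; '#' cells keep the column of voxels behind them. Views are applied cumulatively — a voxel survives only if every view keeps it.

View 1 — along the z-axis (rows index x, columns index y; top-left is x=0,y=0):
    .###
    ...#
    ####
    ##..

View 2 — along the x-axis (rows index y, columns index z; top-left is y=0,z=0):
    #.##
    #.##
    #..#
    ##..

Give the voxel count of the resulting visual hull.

initial block: 4^3 = 64
carve view 1 (along z, XY-mask fill 10/16): 40 voxels remain
carve view 2 (along x, YZ-mask fill 10/16): 25 voxels remain

25 voxels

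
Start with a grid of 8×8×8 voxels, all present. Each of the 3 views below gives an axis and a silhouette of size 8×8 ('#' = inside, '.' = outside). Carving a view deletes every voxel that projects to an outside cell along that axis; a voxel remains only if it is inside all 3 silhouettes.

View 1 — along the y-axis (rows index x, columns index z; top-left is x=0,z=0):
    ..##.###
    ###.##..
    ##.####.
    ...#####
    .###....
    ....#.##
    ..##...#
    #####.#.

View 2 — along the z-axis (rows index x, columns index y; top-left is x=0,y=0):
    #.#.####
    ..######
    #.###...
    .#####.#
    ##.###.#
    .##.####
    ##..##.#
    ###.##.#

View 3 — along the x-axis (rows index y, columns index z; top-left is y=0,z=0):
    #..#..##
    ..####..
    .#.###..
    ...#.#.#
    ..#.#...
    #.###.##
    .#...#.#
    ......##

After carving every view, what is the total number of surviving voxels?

before carving: 512 voxels (8×8×8)
after view 1 [y-axis, 36 of 64 cells solid] → remaining = 288
after view 2 [z-axis, 45 of 64 cells solid] → remaining = 201
after view 3 [x-axis, 28 of 64 cells solid] → remaining = 93

|visual hull| = 93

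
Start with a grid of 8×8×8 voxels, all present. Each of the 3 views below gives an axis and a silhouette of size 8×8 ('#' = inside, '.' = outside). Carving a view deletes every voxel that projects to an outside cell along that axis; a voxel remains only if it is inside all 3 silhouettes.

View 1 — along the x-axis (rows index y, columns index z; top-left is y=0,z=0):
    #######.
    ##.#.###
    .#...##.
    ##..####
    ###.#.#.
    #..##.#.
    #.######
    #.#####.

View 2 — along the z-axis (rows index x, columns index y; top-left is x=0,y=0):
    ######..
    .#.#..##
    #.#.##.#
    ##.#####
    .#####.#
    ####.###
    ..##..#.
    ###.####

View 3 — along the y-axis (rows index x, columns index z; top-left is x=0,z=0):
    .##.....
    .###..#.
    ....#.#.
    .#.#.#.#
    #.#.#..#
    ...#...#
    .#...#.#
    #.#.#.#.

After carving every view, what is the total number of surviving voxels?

start: 8×8×8 = 512 voxels
[1] x-view keeps 44 columns → grid now 352
[2] z-view keeps 45 columns → grid now 245
[3] y-view keeps 25 columns → grid now 94

remaining voxels: 94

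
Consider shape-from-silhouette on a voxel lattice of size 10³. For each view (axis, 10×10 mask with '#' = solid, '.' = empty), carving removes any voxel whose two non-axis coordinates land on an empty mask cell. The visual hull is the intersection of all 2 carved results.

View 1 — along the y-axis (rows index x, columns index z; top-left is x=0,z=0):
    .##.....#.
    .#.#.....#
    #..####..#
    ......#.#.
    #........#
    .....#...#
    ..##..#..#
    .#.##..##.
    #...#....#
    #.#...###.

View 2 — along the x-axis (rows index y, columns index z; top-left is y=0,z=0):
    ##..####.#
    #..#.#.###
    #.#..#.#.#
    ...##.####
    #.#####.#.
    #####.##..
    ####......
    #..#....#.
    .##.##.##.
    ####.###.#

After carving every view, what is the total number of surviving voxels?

initial block: 10^3 = 1000
after view 1 [y-axis, 35 of 100 cells solid] → remaining = 350
after view 2 [x-axis, 59 of 100 cells solid] → remaining = 204

204 voxels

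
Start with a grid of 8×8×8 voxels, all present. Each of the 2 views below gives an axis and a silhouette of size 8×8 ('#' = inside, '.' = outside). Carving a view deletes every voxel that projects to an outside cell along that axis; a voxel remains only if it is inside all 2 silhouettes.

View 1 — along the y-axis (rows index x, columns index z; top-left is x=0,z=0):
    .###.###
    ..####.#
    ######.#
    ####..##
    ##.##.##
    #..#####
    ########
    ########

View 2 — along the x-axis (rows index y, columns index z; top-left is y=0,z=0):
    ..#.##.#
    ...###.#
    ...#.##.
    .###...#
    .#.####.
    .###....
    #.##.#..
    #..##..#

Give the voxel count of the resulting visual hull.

voxel count = 208

initial block: 8^3 = 512
step 1: project along y, AND mask (52/64) → |grid| = 416
step 2: project along x, AND mask (31/64) → |grid| = 208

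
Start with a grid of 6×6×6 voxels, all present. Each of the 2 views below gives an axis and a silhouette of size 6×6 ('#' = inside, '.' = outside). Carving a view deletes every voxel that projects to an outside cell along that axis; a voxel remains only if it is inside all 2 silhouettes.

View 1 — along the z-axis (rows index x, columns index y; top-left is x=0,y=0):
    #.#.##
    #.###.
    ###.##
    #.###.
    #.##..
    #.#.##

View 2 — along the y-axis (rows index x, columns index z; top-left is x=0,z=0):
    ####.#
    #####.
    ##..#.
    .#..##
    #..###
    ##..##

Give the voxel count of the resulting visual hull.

remaining voxels: 95

start: 6×6×6 = 216 voxels
step 1: project along z, AND mask (24/36) → |grid| = 144
step 2: project along y, AND mask (24/36) → |grid| = 95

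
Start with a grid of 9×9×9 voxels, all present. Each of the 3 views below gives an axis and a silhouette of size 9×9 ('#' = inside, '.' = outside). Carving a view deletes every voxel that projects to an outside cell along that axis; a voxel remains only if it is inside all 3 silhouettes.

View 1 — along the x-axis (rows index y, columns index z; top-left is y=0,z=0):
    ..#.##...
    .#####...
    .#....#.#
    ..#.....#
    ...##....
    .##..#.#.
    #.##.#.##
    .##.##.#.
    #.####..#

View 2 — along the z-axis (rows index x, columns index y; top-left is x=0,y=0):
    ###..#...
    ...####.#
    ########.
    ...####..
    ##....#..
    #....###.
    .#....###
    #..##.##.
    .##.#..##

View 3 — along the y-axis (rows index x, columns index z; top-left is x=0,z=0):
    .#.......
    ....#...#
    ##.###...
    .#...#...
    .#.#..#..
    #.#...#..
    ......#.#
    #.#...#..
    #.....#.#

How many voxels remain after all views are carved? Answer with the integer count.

initial block: 9^3 = 729
[1] x-view keeps 36 columns → grid now 324
[2] z-view keeps 42 columns → grid now 172
[3] y-view keeps 24 columns → grid now 47

47 voxels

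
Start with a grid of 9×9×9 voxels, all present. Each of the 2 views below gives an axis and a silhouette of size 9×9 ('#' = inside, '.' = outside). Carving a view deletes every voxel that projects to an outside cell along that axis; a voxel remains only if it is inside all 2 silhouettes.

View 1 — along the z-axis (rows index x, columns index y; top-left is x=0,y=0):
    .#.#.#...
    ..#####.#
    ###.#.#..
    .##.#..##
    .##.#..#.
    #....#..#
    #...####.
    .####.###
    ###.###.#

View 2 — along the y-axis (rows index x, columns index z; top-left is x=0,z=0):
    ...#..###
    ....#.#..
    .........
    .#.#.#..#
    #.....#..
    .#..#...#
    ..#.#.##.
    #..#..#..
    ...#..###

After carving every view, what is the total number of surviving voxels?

start: 9×9×9 = 729 voxels
V1 z: intersect with XY mask (45 set) -- 405 left
V2 y: intersect with XZ mask (26 set) -- 130 left

130 voxels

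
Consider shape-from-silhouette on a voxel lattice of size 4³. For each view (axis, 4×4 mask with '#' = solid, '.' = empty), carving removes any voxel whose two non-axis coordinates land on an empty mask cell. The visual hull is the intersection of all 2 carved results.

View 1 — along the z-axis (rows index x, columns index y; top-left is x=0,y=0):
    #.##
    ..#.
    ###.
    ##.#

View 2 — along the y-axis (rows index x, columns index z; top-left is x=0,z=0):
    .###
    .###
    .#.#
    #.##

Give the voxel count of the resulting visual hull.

27 voxels

initial block: 4^3 = 64
after view 1 [z-axis, 10 of 16 cells solid] → remaining = 40
after view 2 [y-axis, 11 of 16 cells solid] → remaining = 27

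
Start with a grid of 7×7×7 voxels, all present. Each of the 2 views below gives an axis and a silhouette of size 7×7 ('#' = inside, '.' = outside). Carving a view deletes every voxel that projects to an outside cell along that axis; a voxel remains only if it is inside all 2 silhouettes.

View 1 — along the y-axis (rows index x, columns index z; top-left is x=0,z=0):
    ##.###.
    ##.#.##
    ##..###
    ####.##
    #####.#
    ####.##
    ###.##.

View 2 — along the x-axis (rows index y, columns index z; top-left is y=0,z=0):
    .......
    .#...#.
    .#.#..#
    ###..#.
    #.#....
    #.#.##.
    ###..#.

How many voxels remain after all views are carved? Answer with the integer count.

start: 7×7×7 = 343 voxels
  1. axis=1 (XZ plane), |mask|=38  ⇒  voxels=266
  2. axis=0 (YZ plane), |mask|=19  ⇒  voxels=110

|visual hull| = 110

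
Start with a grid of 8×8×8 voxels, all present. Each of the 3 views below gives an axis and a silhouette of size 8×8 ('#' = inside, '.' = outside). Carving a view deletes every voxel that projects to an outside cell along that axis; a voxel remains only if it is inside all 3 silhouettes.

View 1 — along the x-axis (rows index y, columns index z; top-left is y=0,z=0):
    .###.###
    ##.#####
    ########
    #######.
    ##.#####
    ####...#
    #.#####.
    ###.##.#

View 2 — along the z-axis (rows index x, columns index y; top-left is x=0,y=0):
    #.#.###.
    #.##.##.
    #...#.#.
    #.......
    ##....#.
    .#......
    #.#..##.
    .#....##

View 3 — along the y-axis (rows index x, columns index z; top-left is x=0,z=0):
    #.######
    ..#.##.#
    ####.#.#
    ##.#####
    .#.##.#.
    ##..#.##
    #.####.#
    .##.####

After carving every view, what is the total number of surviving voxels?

before carving: 512 voxels (8×8×8)
after view 1 [x-axis, 52 of 64 cells solid] → remaining = 416
after view 2 [z-axis, 25 of 64 cells solid] → remaining = 159
after view 3 [y-axis, 45 of 64 cells solid] → remaining = 110

voxel count = 110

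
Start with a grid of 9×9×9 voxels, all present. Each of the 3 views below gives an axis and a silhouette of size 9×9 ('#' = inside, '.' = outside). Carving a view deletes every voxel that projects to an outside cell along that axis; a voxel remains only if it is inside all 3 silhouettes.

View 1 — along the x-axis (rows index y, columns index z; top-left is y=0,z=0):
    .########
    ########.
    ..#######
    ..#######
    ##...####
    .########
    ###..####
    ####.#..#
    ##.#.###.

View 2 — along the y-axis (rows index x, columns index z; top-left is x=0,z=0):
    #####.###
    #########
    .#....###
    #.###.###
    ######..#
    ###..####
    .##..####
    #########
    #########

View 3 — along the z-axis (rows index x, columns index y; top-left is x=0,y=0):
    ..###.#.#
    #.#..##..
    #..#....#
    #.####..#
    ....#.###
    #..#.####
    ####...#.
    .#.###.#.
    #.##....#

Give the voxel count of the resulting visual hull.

|visual hull| = 241

start: 9×9×9 = 729 voxels
  1. axis=0 (YZ plane), |mask|=63  ⇒  voxels=567
  2. axis=1 (XZ plane), |mask|=66  ⇒  voxels=464
  3. axis=2 (XY plane), |mask|=42  ⇒  voxels=241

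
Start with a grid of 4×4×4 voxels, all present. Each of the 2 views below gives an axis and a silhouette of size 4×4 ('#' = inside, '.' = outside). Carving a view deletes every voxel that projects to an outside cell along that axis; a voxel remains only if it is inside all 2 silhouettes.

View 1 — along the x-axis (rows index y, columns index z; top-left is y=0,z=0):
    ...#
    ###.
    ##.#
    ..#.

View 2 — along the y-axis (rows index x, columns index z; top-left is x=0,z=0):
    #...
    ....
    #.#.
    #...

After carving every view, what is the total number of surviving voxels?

start: 4×4×4 = 64 voxels
carve view 1 (along x, YZ-mask fill 8/16): 32 voxels remain
carve view 2 (along y, XZ-mask fill 4/16): 8 voxels remain

8 voxels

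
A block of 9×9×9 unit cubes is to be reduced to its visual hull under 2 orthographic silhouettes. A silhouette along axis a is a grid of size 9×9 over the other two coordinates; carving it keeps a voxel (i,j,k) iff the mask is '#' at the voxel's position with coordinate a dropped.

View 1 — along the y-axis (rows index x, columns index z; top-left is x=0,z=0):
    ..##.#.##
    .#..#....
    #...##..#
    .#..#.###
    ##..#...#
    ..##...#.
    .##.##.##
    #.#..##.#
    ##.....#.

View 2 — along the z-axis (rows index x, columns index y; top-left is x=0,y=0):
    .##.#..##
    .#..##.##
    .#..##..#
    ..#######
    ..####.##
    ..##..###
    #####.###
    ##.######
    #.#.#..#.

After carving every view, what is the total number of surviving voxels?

initial block: 9^3 = 729
  1. axis=1 (XZ plane), |mask|=37  ⇒  voxels=333
  2. axis=2 (XY plane), |mask|=52  ⇒  voxels=225

225 voxels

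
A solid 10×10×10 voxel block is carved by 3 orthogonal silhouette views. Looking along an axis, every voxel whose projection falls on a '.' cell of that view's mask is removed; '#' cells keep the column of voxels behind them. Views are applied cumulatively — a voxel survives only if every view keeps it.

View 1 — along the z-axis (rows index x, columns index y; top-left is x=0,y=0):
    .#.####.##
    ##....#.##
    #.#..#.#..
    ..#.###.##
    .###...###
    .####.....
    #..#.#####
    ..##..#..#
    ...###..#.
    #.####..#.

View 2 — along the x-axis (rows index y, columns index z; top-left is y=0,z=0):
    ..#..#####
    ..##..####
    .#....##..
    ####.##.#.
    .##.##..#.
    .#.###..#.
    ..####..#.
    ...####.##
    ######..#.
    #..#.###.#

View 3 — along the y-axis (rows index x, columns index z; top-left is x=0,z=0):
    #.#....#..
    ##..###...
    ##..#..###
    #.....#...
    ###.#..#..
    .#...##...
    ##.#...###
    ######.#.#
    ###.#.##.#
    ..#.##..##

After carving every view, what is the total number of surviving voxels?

voxel count = 129

initial block: 10^3 = 1000
carve view 1 (along z, XY-mask fill 53/100): 530 voxels remain
carve view 2 (along x, YZ-mask fill 56/100): 298 voxels remain
carve view 3 (along y, XZ-mask fill 50/100): 129 voxels remain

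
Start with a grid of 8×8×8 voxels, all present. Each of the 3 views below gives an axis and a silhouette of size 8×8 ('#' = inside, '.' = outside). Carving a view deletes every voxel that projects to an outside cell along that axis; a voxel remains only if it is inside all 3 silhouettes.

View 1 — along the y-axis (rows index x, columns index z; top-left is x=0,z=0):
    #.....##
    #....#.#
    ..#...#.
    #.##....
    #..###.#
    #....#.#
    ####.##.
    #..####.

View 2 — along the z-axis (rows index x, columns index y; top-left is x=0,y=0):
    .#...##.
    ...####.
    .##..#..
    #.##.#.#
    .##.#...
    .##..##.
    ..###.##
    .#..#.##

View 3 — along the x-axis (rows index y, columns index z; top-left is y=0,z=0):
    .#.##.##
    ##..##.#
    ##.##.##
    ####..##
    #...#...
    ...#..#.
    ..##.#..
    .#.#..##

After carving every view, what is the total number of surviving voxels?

remaining voxels: 58

initial block: 8^3 = 512
  1. axis=1 (XZ plane), |mask|=30  ⇒  voxels=240
  2. axis=2 (XY plane), |mask|=31  ⇒  voxels=119
  3. axis=0 (YZ plane), |mask|=33  ⇒  voxels=58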